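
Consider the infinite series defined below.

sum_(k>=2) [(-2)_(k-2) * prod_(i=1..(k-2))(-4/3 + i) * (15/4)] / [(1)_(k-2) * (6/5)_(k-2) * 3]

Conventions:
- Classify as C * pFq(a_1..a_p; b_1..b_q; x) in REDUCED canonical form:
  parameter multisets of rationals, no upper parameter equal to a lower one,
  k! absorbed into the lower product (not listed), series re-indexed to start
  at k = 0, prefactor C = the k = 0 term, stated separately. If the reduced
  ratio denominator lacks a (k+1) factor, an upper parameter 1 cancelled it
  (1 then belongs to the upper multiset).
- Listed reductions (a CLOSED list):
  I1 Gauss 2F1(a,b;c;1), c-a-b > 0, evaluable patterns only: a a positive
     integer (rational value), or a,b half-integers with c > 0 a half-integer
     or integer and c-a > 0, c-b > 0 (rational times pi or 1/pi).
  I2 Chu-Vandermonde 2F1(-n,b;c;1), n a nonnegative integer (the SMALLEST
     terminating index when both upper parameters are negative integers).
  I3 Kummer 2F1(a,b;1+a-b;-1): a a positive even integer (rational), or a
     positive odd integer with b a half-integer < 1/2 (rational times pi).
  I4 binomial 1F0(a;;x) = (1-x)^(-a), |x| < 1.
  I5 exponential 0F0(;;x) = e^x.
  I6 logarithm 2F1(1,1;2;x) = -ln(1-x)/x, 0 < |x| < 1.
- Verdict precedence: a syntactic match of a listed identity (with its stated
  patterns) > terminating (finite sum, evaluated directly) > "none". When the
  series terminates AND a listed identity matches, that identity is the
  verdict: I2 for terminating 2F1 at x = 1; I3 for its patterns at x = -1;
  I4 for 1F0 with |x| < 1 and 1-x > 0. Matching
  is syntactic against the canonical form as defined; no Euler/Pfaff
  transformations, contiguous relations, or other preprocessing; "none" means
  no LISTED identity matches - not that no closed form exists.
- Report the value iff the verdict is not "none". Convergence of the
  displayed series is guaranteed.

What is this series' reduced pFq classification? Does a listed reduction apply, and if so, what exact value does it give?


Canonical form: C = 5/4 times 2F1 with upper {-2, -1/3}, lower {6/5}, x = 1. Verdict at x = 1: the Chu-Vandermonde identity I2 matches (terminating 2F1 at x = 1 with n = 2, b = -1/3, c = 6/5). Sum: 2185/1188.

Key step: from the first term 5/4: the running product (prefactor 5/4) telescopes to a rising factorial.
Ratio: r(k) = 1 * (k-2) (k-1/3) / [(k+6/5) (k+1)] - rational; roots negated = parameters, x = 1, C = 5/4.


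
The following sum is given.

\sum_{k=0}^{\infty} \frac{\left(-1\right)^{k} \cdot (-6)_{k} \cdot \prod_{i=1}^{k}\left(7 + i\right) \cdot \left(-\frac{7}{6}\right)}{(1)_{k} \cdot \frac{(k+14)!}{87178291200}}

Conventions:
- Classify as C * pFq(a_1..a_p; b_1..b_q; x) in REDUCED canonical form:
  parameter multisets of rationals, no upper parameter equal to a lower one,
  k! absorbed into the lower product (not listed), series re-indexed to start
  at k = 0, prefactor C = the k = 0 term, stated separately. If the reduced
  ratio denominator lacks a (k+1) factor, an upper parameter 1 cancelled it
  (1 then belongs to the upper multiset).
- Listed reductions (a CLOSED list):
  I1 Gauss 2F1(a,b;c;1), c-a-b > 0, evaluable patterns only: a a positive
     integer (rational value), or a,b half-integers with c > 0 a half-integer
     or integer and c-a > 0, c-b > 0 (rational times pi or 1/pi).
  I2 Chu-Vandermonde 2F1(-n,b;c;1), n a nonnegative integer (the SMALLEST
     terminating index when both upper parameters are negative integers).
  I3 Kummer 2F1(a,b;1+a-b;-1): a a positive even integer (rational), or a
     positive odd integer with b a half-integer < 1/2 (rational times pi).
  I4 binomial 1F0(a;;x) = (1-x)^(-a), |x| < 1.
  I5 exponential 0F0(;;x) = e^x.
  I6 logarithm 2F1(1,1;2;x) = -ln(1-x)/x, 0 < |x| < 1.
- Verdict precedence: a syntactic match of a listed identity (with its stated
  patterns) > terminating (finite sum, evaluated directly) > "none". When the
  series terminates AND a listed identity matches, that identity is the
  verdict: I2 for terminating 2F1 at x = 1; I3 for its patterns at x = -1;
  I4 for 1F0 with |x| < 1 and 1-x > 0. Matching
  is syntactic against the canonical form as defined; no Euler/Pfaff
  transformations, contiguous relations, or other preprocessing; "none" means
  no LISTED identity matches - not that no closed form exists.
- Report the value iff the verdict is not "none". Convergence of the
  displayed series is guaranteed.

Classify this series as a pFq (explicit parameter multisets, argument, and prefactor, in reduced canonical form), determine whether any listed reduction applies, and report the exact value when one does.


First insight: with t_0 = -\frac{7}{6}, (1)_k (prefactor -7/6) is k! itself.
Term ratio: r(k) = -1 * (k-6) (k+8) / [(k+15) (k+1)] - rational; roots negated = parameters, x = -1, C = -\frac{7}{6}.

Classification (C = -\frac{7}{6}): 2F1 with upper {-6, 8}, lower {15}, argument x = -1. Verdict: this is Kummer's theorem (I3) (x = -1; c = 15 equals 1+a-b for upper {-6, 8}: listed pattern). Exact value: -\frac{1001}{60}.


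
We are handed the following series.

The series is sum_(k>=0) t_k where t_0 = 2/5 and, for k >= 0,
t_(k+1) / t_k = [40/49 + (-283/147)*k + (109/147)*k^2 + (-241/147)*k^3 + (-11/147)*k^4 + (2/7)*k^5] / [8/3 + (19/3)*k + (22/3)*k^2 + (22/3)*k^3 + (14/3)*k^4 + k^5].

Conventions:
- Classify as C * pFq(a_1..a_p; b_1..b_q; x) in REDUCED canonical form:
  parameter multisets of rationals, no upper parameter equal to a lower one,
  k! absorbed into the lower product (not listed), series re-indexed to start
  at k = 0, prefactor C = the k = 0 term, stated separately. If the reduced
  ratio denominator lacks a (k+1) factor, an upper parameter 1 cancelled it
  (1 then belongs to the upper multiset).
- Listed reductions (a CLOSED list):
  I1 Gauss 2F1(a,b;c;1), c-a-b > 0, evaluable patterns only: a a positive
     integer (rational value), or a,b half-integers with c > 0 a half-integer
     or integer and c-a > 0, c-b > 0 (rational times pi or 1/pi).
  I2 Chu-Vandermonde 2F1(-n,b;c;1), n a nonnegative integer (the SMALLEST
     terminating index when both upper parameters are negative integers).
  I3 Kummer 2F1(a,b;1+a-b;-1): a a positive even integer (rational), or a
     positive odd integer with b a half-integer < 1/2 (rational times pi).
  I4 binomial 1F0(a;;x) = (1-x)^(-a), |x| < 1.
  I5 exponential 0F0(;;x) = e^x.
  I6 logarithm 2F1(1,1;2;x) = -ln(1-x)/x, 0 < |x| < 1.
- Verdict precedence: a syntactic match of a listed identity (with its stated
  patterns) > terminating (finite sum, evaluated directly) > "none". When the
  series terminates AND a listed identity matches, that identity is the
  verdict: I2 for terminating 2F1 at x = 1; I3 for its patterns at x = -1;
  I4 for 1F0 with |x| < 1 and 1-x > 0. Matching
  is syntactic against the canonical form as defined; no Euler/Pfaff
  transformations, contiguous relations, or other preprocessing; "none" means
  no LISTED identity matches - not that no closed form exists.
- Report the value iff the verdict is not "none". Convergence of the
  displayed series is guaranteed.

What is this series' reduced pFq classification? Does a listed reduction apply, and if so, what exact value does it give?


At argument 2/7: a 2F1 with upper {-5/2, -3/7}, lower {1}, scaled by C = 2/5. Verdict: none - this 2F1 at x = 2/7 matches no listed pattern, and upper {-5/2, -3/7} holds no stopper.

Key step: x = (2/7) and the parameter 8/3 appears in both the upper and lower lists and cancels (alongside the other common factor).
Adjacent-term ratio: r(k) = (2/7) * (k-5/2) (k-3/7) / [(k+1) (k+1)] ; factor over Q: parameters, x = (2/7), and C = 2/5.


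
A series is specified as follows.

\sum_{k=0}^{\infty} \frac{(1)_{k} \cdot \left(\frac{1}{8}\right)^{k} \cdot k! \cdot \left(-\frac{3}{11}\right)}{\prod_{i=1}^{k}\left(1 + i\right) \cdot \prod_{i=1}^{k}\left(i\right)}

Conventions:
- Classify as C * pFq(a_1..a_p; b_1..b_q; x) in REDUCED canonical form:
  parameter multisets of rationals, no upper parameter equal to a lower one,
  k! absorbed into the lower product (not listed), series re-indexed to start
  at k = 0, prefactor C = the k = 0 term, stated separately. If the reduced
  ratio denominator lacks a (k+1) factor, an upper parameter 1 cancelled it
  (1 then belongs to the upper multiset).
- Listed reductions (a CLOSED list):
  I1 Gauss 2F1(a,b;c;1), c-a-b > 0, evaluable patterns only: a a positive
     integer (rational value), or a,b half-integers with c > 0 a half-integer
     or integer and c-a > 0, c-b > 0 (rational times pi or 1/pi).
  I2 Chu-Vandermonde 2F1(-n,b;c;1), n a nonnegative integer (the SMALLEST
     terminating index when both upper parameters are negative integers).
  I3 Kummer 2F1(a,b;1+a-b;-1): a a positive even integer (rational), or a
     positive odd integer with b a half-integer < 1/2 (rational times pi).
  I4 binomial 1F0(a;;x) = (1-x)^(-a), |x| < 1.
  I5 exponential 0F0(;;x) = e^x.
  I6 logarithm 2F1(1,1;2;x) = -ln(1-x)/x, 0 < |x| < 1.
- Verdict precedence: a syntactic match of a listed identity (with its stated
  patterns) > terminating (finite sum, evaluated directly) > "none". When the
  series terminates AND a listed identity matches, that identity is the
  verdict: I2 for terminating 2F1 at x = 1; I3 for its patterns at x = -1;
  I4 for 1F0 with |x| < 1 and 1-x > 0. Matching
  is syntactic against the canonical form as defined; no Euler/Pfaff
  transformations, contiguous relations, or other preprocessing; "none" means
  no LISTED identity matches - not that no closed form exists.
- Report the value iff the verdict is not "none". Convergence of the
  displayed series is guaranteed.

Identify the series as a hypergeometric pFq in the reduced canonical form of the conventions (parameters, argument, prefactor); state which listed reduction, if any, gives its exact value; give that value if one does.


Prefactor -\frac{3}{11}, argument \frac{1}{8}: 2F1 with upper {1, 1} over lower {2}. Verdict: this is logarithm (I6) (the logarithm: parameters (1,1;2), x = \frac{1}{8}). Sum: \frac{24}{11} \cdot \ln\left(\frac{7}{8}\right).

Key observation: t_0 being -\frac{3}{11}, the lower running product (C = -3/11, x = 1/8) is a rising factorial.
Adjacent-term ratio: r(k) = \frac{1}{8} * (k+1) (k+1) / [(k+2) (k+1)] - rational in k. x = \frac{1}{8}; t_0 = -\frac{3}{11}; negate the roots.


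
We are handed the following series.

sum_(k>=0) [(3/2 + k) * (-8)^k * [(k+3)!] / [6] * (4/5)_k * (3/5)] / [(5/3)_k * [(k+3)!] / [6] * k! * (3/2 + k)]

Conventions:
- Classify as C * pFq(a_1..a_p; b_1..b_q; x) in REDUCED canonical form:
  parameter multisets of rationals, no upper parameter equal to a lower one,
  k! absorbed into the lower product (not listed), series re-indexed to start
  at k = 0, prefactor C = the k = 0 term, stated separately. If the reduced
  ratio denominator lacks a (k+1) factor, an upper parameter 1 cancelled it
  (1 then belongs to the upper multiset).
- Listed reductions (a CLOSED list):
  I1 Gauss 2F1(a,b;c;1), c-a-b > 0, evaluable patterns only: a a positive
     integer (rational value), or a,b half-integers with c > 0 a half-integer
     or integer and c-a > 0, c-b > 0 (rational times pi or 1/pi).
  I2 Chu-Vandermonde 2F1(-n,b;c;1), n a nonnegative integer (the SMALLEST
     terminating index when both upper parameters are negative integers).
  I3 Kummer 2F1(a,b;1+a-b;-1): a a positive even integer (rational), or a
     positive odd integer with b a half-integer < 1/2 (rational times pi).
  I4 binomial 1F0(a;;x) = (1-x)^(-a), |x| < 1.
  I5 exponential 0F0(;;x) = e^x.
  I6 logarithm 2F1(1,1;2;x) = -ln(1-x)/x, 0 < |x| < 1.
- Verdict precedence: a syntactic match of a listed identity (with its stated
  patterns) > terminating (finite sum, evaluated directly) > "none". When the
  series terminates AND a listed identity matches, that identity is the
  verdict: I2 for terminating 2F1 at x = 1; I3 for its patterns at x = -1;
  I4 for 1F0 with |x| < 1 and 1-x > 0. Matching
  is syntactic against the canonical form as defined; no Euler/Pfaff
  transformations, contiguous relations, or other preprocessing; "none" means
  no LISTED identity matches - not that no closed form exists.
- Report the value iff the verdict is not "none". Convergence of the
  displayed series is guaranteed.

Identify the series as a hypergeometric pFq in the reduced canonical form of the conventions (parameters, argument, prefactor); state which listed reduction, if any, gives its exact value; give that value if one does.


Key observation: from the first term 3/5: the denominator's factorial ratio (prefactor 3/5) is a lower Pochhammer.
Consecutive-term ratio: r(k) = (-8) * (k+4/5) / [(k+5/3) (k+1)] - rational; roots negated = parameters, x = (-8), C = 3/5.

Prefactor 3/5, argument -8: 1F1 with upper {4/5} over lower {5/3}. Verdict: none. A 1F1 with upper {4/5} fits none of I1-I6 at x = -8; the sum runs forever.


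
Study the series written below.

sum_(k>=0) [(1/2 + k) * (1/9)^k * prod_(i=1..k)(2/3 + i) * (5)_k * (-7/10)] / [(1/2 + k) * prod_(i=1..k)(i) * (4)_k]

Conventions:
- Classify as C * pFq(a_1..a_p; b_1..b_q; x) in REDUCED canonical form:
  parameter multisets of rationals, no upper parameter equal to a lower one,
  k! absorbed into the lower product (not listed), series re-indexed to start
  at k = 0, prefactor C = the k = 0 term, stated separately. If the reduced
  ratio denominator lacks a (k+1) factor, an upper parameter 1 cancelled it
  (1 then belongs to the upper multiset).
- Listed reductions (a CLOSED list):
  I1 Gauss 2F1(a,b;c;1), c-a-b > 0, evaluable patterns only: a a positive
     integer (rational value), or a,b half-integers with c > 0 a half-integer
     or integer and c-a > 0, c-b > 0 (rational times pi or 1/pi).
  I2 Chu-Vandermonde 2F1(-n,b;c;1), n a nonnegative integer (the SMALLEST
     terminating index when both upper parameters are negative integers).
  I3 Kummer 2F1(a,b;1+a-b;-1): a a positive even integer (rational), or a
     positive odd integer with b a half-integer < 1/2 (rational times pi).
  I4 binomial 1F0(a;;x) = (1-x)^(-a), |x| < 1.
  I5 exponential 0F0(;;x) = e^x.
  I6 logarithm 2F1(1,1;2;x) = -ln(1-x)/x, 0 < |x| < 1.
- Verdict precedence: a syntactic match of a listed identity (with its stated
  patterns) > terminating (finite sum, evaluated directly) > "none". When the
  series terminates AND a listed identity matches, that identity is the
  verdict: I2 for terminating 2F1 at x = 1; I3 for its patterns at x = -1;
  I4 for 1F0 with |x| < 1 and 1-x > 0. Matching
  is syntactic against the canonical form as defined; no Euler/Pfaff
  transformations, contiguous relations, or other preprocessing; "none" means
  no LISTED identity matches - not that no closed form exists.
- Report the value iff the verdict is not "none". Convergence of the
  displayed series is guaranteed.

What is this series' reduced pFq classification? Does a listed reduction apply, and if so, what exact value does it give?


This is -7/10 * 2F1(5/3, 5; 4; 1/9) in reduced canonical form. Verdict: none - at argument 1/9 the multisets {5/3, 5} ; {4} match no listed identity.

The tell: t_0 being -7/10, the product of the first k integers (C = -7/10, x = 1/9) is k!.
Term ratio: r(k) = (1/9) * (k+5/3) (k+5) / [(k+4) (k+1)] - rational in k, leading ratio (1/9); with t_0 = -7/10, classification follows.


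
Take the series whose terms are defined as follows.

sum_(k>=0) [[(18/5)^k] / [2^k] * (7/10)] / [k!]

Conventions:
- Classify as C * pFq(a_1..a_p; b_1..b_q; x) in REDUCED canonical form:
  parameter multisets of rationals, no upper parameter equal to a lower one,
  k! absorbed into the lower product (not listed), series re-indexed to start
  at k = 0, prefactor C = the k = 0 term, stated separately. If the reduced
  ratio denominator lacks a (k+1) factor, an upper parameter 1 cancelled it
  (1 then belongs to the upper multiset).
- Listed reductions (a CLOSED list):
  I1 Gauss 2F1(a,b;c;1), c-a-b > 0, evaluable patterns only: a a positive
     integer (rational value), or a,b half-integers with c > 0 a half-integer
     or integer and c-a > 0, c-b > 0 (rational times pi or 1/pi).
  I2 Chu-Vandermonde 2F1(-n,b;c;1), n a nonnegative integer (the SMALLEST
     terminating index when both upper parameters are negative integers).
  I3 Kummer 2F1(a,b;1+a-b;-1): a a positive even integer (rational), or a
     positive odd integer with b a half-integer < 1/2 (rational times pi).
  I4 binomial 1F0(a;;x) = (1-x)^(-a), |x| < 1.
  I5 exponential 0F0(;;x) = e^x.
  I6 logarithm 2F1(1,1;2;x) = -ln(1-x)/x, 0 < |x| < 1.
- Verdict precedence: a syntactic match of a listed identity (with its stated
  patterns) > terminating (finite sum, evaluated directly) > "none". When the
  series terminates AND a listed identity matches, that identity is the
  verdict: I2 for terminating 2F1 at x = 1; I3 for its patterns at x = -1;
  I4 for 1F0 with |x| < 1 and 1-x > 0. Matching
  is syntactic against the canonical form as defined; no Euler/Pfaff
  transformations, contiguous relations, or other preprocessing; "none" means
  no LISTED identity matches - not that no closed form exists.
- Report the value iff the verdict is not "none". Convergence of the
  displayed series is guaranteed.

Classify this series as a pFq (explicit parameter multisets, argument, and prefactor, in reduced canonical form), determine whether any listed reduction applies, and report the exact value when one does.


Prefactor 7/10, argument 9/5: 0F0 with upper {-} over lower {-}. Verdict at x = 9/5: the exponential series (I5) matches (the 0F0 exponential series at x = 9/5). Exact value: (7/10) * e^(9/5).

Key observation: from the first term 7/10: the two k-th powers (prefactor 7/10) combine into one argument.
Step ratio: r(k) = (9/5) * 1 / [(k+1)] ; factor over Q: parameters, x = (9/5), and C = 7/10.


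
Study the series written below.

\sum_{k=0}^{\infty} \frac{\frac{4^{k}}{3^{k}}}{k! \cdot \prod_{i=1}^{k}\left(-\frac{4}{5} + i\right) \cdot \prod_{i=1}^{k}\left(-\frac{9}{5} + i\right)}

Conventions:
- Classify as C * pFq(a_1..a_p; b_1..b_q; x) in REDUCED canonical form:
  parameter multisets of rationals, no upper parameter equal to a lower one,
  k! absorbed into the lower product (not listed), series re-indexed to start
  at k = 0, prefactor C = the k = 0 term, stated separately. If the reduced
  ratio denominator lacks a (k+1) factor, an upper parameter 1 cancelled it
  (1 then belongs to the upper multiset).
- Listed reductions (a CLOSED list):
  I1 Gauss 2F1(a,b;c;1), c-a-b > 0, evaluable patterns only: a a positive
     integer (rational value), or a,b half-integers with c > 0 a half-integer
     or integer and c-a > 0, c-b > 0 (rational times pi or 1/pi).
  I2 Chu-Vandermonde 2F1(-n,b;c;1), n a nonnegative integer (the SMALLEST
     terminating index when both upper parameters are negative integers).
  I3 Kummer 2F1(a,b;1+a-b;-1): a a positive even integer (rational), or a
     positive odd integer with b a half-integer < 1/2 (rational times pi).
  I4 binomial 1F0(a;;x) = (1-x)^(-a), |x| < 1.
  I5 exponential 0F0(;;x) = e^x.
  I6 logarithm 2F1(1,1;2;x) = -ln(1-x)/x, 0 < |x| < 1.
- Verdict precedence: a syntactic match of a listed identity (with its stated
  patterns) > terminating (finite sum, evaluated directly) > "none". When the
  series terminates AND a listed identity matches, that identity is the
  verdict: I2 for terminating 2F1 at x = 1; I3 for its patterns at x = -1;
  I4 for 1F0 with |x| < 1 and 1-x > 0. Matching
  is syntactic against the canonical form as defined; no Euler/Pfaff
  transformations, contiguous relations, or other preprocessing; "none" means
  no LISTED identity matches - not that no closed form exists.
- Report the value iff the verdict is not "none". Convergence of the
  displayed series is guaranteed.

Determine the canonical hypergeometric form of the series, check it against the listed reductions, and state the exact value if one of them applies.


Reduced: x = \frac{4}{3}, 0F2, upper = {-}, lower = {-\frac{4}{5}, \frac{1}{5}}, C = 1. Verdict: none (x = \frac{4}{3}): each listed identity misses the multisets {-} ; {-\frac{4}{5}, \frac{1}{5}}.

Structural cue: with t_0 = 1, the lower running product (prefactor 1) is a rising factorial.
Ratio: r(k) = \frac{4}{3} * 1 / [(k-\frac{4}{5}) (k+\frac{1}{5}) (k+1)] - poly over poly, x = \frac{4}{3} from leading terms; C = 1 at k = 0.


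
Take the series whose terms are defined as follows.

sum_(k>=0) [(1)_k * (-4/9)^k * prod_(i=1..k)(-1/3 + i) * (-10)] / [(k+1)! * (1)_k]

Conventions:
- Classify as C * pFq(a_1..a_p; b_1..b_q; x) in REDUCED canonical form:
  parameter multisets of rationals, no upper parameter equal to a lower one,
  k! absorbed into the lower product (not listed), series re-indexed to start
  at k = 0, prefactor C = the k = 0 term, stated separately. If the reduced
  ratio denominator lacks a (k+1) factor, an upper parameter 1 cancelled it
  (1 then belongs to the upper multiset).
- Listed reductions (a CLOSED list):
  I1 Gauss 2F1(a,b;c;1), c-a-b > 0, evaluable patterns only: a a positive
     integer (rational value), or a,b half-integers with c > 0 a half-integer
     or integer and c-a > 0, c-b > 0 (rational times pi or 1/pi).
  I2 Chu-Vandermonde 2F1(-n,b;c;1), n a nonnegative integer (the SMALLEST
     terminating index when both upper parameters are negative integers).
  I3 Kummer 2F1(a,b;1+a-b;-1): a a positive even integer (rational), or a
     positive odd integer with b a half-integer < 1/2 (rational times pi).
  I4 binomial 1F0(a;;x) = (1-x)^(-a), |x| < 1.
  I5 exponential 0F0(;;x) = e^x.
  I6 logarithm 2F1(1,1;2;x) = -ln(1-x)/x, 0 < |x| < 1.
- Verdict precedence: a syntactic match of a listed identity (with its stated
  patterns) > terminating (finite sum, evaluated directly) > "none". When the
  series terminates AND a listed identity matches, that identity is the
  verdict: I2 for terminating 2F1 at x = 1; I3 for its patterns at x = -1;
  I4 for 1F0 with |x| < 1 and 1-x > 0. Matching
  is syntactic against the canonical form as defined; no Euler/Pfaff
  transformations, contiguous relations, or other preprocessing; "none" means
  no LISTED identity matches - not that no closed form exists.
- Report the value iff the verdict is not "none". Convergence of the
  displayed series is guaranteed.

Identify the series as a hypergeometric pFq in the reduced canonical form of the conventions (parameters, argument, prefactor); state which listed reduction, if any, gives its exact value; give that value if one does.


Prefactor -10, argument -4/9: 2F1 with upper {2/3, 1} over lower {2}. Verdict: none. Every listed pattern misses the 2F1 form at -4/9, upper {2/3, 1}.

Key step: from the first term -10: the running product (C = -10) telescopes to a rising factorial.
Consecutive-term ratio: r(k) = (-4/9) * (k+2/3) (k+1) / [(k+2) (k+1)] - rational in k, leading ratio (-4/9); with t_0 = -10, classification follows.


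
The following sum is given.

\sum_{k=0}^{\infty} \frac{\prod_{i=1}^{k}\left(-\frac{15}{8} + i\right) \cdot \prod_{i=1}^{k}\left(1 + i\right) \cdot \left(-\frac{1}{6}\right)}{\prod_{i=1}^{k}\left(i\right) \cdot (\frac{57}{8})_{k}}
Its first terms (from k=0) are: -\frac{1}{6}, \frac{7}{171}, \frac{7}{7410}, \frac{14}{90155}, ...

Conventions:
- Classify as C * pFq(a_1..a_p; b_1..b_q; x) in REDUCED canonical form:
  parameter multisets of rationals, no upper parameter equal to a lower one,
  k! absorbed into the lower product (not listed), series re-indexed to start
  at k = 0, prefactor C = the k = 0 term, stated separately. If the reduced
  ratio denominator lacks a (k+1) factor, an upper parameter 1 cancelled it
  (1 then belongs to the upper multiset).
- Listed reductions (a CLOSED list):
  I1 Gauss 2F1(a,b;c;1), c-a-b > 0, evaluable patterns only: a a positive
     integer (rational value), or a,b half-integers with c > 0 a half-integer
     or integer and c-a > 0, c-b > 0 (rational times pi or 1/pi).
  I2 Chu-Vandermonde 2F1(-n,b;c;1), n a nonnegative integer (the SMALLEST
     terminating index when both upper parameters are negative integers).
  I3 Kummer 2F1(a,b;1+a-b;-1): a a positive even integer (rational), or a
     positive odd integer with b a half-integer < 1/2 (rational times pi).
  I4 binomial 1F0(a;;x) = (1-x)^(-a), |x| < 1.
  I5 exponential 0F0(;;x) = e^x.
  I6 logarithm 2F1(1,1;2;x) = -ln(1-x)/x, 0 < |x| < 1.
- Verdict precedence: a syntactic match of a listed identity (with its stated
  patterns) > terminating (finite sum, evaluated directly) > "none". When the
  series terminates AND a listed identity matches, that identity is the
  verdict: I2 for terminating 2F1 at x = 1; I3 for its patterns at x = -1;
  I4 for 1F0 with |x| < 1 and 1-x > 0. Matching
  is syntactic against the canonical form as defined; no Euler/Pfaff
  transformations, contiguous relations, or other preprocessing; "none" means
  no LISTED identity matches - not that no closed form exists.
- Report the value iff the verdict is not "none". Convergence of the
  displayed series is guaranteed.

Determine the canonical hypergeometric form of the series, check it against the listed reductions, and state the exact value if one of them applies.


Reduced: x = 1, 2F1, upper = {-\frac{7}{8}, 2}, lower = {\frac{57}{8}}, C = -\frac{1}{6}. Verdict: the Gauss summation I1 matches (x = 1: the Gamma ratio telescopes since c-a-b = 6 > 0 and a = 2 in Z>0). Exact value: -\frac{287}{2304}.

First insight: t_0 = -\frac{1}{6} here, and the product of the first k integers (C = -1/6, x = 1) is k!.
Consecutive-term ratio: r(k) = 1 * (k-\frac{7}{8}) (k+2) / [(k+\frac{57}{8}) (k+1)] - poly over poly, x = 1 from leading terms; C = -\frac{1}{6} at k = 0.


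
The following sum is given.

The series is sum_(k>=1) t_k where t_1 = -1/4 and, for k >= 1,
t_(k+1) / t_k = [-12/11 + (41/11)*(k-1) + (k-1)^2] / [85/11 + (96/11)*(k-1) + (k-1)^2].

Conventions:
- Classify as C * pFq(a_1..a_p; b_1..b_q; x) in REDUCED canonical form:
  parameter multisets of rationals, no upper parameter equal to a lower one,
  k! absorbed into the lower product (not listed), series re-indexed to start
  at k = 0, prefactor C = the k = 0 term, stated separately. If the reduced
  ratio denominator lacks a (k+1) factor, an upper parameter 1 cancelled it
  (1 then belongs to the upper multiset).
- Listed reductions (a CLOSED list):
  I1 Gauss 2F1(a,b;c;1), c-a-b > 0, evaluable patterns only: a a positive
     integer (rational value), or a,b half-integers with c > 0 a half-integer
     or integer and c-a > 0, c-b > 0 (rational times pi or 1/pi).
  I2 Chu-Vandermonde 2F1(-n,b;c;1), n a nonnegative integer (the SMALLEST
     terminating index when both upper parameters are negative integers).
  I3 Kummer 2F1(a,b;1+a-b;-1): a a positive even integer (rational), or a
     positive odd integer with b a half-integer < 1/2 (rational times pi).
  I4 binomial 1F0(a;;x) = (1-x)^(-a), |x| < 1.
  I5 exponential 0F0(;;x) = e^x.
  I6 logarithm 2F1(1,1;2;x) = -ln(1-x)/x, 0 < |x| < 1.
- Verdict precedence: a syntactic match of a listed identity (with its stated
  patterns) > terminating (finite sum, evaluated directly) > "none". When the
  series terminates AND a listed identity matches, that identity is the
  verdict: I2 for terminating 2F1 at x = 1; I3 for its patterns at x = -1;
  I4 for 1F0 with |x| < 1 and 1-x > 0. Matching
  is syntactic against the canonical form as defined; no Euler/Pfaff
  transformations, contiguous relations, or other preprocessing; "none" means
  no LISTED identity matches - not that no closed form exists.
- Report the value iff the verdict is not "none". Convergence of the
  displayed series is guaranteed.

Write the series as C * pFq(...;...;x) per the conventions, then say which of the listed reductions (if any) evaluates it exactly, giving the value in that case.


With C = -1/4: the canonical form is 2F1(-3/11, 4; 85/11; 1). Verdict at x = 1: Gauss's theorem (I1) matches (x = 1: the Gamma ratio telescopes since c-a-b = 4 > 0 and a = 4 in Z>0). Exact value: -59163/292820.

Key step: from the first term -1/4: roots of the ratio polynomials (prefactor -1/4) are the negated parameters.
Step ratio: r(k) = 1 * (k-3/11) (k+4) / [(k+85/11) (k+1)] ; factor over Q: parameters, x = 1, and C = -1/4.


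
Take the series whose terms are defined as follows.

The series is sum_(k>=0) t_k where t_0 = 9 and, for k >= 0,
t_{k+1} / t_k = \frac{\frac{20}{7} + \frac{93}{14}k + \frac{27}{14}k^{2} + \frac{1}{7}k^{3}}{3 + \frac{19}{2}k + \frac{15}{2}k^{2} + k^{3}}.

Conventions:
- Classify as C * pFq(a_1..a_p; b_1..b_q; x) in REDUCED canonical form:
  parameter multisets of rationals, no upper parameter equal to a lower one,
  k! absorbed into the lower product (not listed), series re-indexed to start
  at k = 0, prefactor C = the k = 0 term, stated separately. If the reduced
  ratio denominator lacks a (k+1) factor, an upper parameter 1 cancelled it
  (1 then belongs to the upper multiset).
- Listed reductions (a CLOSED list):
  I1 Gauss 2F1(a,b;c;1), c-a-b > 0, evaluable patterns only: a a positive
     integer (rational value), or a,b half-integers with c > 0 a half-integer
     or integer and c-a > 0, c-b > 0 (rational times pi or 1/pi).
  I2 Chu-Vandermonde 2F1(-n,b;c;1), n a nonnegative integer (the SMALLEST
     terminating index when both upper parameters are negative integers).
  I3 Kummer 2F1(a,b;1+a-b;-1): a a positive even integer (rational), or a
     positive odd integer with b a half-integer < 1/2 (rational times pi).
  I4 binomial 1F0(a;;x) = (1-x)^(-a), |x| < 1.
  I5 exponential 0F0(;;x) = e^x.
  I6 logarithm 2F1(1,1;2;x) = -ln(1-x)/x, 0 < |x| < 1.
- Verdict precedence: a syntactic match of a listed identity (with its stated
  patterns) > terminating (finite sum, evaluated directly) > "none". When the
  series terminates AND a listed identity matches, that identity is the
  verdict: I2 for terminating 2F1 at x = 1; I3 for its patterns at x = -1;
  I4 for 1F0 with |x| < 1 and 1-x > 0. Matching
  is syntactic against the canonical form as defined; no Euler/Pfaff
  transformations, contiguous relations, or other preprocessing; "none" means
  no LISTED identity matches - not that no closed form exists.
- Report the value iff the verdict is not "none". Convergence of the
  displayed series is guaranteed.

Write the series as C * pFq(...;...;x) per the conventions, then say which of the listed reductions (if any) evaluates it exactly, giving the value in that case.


Key step: from the first term 9: the ratio is unreduced: k + 1/2 divides both sides (prefactor 9).
Consecutive-term ratio: r(k) = \frac{1}{7} * (k+5) (k+8) / [(k+6) (k+1)] - rational in k. x = \frac{1}{7}; t_0 = 9; negate the roots.

At argument \frac{1}{7}: a 2F1 with upper {5, 8}, lower {6}, scaled by C = 9. Verdict: none - at argument \frac{1}{7} the multisets {5, 8} ; {6} match no listed identity.


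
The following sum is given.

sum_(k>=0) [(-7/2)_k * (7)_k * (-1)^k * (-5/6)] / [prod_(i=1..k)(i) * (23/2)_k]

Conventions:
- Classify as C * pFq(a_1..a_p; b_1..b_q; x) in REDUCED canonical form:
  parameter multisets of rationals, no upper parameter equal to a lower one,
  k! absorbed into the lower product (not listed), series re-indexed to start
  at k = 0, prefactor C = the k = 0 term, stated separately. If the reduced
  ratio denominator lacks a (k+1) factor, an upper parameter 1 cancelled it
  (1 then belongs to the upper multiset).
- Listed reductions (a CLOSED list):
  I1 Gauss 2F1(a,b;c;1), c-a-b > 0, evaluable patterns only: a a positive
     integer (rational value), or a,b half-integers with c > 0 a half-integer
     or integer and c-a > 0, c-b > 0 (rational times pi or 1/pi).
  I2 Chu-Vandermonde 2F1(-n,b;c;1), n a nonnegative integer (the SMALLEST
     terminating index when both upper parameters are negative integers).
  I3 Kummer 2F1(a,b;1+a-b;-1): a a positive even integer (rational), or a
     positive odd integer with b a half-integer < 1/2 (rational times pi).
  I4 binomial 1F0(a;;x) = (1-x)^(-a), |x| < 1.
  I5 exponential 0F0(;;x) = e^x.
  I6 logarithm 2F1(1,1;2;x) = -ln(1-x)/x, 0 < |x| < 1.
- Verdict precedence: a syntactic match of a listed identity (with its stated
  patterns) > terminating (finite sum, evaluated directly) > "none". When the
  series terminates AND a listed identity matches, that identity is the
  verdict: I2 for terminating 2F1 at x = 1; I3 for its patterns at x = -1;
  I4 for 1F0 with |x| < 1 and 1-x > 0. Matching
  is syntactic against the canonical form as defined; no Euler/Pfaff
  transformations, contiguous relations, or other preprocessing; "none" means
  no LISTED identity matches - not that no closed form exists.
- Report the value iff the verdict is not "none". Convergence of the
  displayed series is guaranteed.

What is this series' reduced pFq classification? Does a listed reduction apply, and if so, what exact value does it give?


Classification (C = -5/6): 2F1 with upper {-7/2, 7}, lower {23/2}, argument x = -1. Verdict: Kummer (I3) applies (x = -1; c = 23/2 equals 1+a-b for upper {-7/2, 7}: listed pattern). Exact value: (-24249225/16777216) * pi.

The tell: x = (-1) and the product of the first k integers (C = -5/6) is k!.
Step ratio: r(k) = (-1) * (k-7/2) (k+7) / [(k+23/2) (k+1)] - rational; roots negated = parameters, x = (-1), C = -5/6.


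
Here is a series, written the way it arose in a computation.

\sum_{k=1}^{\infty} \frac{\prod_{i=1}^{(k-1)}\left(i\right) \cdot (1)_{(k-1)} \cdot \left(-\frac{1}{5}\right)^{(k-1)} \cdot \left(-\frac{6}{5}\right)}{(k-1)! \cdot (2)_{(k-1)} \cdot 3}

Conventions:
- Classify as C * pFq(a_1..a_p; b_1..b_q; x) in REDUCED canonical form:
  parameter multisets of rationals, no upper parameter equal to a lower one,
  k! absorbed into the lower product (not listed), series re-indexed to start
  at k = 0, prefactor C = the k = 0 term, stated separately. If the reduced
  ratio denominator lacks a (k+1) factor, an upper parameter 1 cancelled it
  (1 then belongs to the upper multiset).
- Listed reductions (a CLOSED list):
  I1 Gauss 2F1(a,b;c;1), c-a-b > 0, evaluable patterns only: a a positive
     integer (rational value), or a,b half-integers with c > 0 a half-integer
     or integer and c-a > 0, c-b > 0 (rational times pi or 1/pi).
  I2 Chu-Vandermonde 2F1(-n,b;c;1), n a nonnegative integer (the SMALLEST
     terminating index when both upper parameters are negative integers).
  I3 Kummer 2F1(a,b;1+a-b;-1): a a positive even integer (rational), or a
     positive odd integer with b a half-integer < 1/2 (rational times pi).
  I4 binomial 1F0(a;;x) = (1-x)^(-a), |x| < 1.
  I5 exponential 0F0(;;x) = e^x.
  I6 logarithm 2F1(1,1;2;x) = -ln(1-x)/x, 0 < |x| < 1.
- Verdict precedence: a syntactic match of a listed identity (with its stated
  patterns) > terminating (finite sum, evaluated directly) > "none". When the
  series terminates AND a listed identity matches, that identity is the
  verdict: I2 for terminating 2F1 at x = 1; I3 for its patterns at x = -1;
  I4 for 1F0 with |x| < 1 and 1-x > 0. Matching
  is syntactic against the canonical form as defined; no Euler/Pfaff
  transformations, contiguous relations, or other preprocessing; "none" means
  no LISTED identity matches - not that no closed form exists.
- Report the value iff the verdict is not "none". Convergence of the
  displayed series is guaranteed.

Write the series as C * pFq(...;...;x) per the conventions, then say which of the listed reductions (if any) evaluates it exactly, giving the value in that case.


Reduced: x = -\frac{1}{5}, 2F1, upper = {1, 1}, lower = {2}, C = -\frac{2}{5}. Verdict: the I6 logarithm reduction applies (the logarithm: parameters (1,1;2), x = -\frac{1}{5}). Value: \left(-2\right) \cdot \ln\left(\frac{6}{5}\right).

Key step: from the first term -\frac{2}{5}: the running product (C = -2/5, x = -1/5) telescopes to a rising factorial.
Ratio: r(k) = -\frac{1}{5} * (k+1) (k+1) / [(k+2) (k+1)] - rational in k, leading ratio -\frac{1}{5}; with t_0 = -\frac{2}{5}, classification follows.


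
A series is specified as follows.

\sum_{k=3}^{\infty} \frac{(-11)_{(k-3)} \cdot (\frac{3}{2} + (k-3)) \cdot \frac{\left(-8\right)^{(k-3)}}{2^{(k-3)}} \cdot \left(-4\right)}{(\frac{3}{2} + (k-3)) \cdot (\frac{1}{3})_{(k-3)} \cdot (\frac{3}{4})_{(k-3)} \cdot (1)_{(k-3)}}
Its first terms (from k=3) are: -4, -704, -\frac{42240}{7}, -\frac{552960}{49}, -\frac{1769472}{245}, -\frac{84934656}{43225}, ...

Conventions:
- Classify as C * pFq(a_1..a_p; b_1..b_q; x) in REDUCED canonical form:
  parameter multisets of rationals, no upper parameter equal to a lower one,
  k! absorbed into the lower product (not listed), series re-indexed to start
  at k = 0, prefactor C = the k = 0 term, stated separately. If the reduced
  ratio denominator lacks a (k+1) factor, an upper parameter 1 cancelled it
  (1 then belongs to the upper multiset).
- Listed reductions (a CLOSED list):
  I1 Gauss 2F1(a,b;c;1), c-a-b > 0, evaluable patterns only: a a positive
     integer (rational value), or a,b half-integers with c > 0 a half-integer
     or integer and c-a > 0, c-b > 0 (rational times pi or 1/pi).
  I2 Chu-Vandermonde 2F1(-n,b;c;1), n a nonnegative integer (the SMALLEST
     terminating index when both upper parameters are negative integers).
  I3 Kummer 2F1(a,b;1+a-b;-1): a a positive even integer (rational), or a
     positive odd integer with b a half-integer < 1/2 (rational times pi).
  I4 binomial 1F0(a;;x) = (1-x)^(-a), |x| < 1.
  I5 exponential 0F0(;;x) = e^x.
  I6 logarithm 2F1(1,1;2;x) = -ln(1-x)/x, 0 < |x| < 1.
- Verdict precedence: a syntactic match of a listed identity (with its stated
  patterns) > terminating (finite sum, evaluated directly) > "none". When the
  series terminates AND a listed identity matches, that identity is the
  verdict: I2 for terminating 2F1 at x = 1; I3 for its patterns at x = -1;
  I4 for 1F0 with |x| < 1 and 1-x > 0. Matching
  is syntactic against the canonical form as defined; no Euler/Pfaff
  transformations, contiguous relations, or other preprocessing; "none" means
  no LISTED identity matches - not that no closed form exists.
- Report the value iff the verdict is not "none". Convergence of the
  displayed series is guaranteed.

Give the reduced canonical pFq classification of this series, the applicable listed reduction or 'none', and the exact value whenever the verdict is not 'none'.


x = -4 here; the reduced form reads 1F2, upper {-11}, lower {\frac{1}{3}, \frac{3}{4}}, C = -4. Verdict: terminating (-11 upstairs). 12 nonzero terms in all; added directly. Exact value: -\frac{1447078865633911545860196}{52643061469689315625}.

The tell: from the first term -4: (1)_k (C = -4) is k! itself.
Step ratio: r(k) = -4 * (k-11) / [(k+\frac{1}{3}) (k+\frac{3}{4}) (k+1)] - rational in k. x = -4; t_0 = -4; negate the roots.


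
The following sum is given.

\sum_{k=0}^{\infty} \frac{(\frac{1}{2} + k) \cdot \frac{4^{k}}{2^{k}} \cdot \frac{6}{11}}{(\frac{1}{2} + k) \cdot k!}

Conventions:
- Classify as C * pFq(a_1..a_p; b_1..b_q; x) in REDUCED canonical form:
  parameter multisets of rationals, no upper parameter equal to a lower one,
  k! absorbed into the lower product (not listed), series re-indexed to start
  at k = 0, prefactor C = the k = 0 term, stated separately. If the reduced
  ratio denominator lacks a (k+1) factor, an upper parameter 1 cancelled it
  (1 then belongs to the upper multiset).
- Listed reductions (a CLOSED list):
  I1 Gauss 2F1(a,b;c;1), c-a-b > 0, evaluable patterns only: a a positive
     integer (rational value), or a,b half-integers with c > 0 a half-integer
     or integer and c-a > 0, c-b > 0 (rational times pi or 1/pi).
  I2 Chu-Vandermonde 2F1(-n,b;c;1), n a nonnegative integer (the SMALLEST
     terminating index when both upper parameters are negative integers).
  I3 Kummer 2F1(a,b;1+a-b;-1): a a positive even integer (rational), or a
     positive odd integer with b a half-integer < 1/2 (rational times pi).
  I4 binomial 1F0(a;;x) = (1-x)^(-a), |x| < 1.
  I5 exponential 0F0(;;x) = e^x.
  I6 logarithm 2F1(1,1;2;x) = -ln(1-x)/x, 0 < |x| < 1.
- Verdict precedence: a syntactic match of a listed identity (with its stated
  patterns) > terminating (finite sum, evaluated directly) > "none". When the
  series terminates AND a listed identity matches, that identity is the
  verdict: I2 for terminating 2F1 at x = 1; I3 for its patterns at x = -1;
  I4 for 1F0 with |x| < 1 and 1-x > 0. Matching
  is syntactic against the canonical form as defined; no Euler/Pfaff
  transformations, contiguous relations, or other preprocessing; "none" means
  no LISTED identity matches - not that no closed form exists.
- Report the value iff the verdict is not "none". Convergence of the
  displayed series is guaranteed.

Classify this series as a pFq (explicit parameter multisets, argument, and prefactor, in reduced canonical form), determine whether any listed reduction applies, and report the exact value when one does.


Classification (C = \frac{6}{11}): 0F0 with upper {-}, lower {-}, argument x = 2. Verdict at x = 2: the exponential series (I5) matches (the 0F0 exponential series at x = 2). Exact value: \frac{6}{11} \cdot e^{2}.

Key observation: from the first term \frac{6}{11}: the two k-th powers (C = 6/11) combine into one argument.
Consecutive-term ratio: r(k) = 2 * 1 / [(k+1)] - rational; roots negated = parameters, x = 2, C = \frac{6}{11}.
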